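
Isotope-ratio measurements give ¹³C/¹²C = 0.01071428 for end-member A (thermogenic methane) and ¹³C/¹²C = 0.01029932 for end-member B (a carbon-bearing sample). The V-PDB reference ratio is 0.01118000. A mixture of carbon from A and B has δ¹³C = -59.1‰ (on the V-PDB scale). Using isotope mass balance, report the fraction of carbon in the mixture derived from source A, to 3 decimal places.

δ_A = (0.01071428/0.01118000 − 1)×1000 = (0.958343 − 1)×1000 = -41.657‰
δ_B = (0.01029932/0.01118000 − 1)×1000 = (0.921227 − 1)×1000 = -78.773‰
f_A = (δ_mix − δ_B)/(δ_A − δ_B) = (-59.1 − (-78.773))/(-41.657 − (-78.773))
f_A = 19.673 / 37.116 = 0.5300

0.530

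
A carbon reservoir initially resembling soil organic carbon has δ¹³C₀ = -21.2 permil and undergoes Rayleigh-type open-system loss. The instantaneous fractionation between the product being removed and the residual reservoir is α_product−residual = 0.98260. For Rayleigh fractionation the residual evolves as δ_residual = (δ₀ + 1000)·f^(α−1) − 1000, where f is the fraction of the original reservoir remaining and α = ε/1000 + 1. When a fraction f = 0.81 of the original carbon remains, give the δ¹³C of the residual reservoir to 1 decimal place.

Rayleigh residual: δ_res = (δ₀ + 1000)·f^(α−1) − 1000
α − 1 = -0.01740
f^(α−1) = 0.81^(-0.01740) = 1.003673
δ_res = (-21.2 + 1000) × 1.003673 − 1000 = 982.395 − 1000 = -17.60 permil

-17.6 permil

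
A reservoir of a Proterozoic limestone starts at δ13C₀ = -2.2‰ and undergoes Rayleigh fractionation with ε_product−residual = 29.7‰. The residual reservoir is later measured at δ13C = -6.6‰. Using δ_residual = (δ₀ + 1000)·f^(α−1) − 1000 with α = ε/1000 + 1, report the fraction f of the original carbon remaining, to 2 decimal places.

0.86

α − 1 = ε/1000 = 0.0297
(δ_res + 1000)/(δ₀ + 1000) = (-6.6 + 1000)/(-2.2 + 1000) = 993.4/997.8 = 0.995590
f = 0.995590^(1/0.0297) = exp(ln(0.995590)/0.0297) = exp(-0.00442/0.0297)
f = exp(-0.1488) = 0.8617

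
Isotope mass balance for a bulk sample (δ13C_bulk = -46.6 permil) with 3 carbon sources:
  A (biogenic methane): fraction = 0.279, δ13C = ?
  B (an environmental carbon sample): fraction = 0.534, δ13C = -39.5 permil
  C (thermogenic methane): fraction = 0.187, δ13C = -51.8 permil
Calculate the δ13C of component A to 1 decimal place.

-56.7 permil

Isotope mass balance: δ_bulk = Σ fᵢ·δᵢ.
-46.6 = 0.279×δ_A + 0.534×(-39.5) + 0.187×(-51.8)
0.279·δ_A = -46.6 − (-30.780) = -15.820
δ_A = -15.820 / 0.279 = -56.70 permil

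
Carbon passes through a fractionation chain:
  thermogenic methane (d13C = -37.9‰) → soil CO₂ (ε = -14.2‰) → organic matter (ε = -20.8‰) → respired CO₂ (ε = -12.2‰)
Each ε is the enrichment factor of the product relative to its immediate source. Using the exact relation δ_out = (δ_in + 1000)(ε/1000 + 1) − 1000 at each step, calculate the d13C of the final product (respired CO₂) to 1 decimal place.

step 1: δ = (-37.90 + 1000)·(-14.2/1000 + 1) − 1000 = -51.56‰
step 2: δ = (-51.56 + 1000)·(-20.8/1000 + 1) − 1000 = -71.29‰
step 3: δ = (-71.29 + 1000)·(-12.2/1000 + 1) − 1000 = -82.62‰

-82.6‰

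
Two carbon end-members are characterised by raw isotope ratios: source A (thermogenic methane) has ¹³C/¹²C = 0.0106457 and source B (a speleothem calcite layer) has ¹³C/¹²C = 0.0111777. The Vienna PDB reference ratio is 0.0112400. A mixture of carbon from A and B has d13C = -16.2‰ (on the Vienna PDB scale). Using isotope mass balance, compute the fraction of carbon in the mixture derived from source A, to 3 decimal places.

δ_A = (0.0106457/0.0112400 − 1)×1000 = (0.947126 − 1)×1000 = -52.874‰
δ_B = (0.0111777/0.0112400 − 1)×1000 = (0.994457 − 1)×1000 = -5.543‰
f_A = (δ_mix − δ_B)/(δ_A − δ_B) = (-16.2 − (-5.543))/(-52.874 − (-5.543))
f_A = -10.657 / -47.331 = 0.2252

0.225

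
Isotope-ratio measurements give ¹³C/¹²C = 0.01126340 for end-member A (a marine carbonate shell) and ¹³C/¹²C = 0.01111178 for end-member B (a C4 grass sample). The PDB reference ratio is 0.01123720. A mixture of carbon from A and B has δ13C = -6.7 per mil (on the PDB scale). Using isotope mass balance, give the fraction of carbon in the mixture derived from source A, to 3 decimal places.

δ_A = (0.01126340/0.01123720 − 1)×1000 = (1.002332 − 1)×1000 = 2.332 per mil
δ_B = (0.01111178/0.01123720 − 1)×1000 = (0.988839 − 1)×1000 = -11.161 per mil
f_A = (δ_mix − δ_B)/(δ_A − δ_B) = (-6.7 − (-11.161))/(2.332 − (-11.161))
f_A = 4.461 / 13.493 = 0.3306

0.331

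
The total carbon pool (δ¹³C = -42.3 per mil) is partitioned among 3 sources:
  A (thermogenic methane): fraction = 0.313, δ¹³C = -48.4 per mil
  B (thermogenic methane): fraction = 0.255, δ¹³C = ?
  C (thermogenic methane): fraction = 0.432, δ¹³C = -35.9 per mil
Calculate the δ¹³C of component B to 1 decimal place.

Isotope mass balance: δ_bulk = Σ fᵢ·δᵢ.
-42.3 = 0.313×(-48.4) + 0.255×δ_B + 0.432×(-35.9)
0.255·δ_B = -42.3 − (-30.658) = -11.642
δ_B = -11.642 / 0.255 = -45.65 per mil

-45.7 per mil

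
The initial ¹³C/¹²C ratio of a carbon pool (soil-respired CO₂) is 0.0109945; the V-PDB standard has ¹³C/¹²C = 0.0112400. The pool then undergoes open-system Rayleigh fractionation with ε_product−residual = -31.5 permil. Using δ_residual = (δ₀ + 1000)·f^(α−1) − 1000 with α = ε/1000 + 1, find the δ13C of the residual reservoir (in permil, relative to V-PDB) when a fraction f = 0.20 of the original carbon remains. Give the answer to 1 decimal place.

29.0 permil

δ₀ = (0.0109945/0.0112400 − 1)×1000 = (0.978158 − 1)×1000 = -21.842 permil
α − 1 = ε/1000 = -0.0315
f^(α−1) = 0.20^(-0.0315) = 1.052004
δ_res = (-21.842 + 1000) × 1.052004 − 1000 = 1029.027 − 1000 = 29.03 permil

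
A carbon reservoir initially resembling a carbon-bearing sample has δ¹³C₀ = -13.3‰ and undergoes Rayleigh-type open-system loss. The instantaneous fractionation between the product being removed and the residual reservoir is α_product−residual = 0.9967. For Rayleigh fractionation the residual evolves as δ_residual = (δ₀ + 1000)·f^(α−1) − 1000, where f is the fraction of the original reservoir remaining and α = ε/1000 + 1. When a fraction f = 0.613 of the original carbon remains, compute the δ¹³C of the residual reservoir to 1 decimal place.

-11.7‰

Rayleigh residual: δ_res = (δ₀ + 1000)·f^(α−1) − 1000
α − 1 = -0.00330
f^(α−1) = 0.613^(-0.00330) = 1.001616
δ_res = (-13.3 + 1000) × 1.001616 − 1000 = 988.295 − 1000 = -11.71‰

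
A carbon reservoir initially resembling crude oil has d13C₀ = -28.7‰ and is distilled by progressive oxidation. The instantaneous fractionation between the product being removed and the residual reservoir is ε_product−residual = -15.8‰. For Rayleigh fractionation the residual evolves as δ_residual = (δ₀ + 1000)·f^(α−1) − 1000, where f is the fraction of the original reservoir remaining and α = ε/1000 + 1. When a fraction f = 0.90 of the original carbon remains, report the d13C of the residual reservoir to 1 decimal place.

Rayleigh residual: δ_res = (δ₀ + 1000)·f^(α−1) − 1000
α = ε/1000 + 1 = 0.98420, so α − 1 = -0.01580
f^(α−1) = 0.90^(-0.01580) = 1.001666
δ_res = (-28.7 + 1000) × 1.001666 − 1000 = 972.918 − 1000 = -27.08‰

-27.1‰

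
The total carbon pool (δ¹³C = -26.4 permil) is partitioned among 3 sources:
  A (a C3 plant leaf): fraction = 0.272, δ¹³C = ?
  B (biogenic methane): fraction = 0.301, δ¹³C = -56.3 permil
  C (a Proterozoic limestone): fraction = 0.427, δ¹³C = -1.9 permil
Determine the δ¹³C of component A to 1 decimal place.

Isotope mass balance: δ_bulk = Σ fᵢ·δᵢ.
-26.4 = 0.272×δ_A + 0.301×(-56.3) + 0.427×(-1.9)
0.272·δ_A = -26.4 − (-17.758) = -8.642
δ_A = -8.642 / 0.272 = -31.77 permil

-31.8 permil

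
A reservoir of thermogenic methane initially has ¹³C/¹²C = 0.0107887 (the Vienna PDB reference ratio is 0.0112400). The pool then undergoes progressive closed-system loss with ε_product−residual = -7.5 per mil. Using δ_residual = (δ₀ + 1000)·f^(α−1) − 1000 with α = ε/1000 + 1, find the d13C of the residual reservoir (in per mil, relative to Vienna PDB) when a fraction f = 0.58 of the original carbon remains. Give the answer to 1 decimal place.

δ₀ = (0.0107887/0.0112400 − 1)×1000 = (0.959849 − 1)×1000 = -40.151 per mil
α − 1 = ε/1000 = -0.0075
f^(α−1) = 0.58^(-0.0075) = 1.004094
δ_res = (-40.151 + 1000) × 1.004094 − 1000 = 963.778 − 1000 = -36.22 per mil

-36.2 per mil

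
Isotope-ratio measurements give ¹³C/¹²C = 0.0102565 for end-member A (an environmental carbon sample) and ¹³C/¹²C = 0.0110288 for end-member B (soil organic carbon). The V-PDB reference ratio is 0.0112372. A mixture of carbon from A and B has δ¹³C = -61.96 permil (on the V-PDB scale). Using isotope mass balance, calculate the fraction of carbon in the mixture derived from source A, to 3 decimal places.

δ_A = (0.0102565/0.0112372 − 1)×1000 = (0.912727 − 1)×1000 = -87.273 permil
δ_B = (0.0110288/0.0112372 − 1)×1000 = (0.981454 − 1)×1000 = -18.546 permil
f_A = (δ_mix − δ_B)/(δ_A − δ_B) = (-61.96 − (-18.546))/(-87.273 − (-18.546))
f_A = -43.414 / -68.727 = 0.6317

0.632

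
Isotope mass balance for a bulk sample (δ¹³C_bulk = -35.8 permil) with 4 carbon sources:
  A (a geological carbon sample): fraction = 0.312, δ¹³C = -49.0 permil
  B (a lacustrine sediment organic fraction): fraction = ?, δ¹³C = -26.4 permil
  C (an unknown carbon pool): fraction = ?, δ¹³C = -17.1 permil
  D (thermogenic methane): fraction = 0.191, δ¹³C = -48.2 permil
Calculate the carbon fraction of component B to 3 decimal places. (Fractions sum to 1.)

0.302

Let f_B and f_C be the unknown fractions; fractions sum to 1 so f_B + f_C = 0.497.
Mass balance: Σ fᵢ·δᵢ = δ_bulk ⇒ f_B·(-26.4) + f_C·(-17.1) = -35.8 − (-24.494) = -11.306
Substitute f_C = 0.497 − f_B:
f_B·(-26.4 − -17.1) = -11.306 − 0.497×(-17.1) = -2.807
f_B = -2.807 / -9.3 = 0.3018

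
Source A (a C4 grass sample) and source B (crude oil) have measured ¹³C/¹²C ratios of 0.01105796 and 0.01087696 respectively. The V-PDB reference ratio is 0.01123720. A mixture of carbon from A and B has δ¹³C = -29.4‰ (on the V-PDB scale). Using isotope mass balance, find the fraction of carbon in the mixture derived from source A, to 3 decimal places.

δ_A = (0.01105796/0.01123720 − 1)×1000 = (0.984049 − 1)×1000 = -15.951‰
δ_B = (0.01087696/0.01123720 − 1)×1000 = (0.967942 − 1)×1000 = -32.058‰
f_A = (δ_mix − δ_B)/(δ_A − δ_B) = (-29.4 − (-32.058))/(-15.951 − (-32.058))
f_A = 2.658 / 16.107 = 0.1650

0.165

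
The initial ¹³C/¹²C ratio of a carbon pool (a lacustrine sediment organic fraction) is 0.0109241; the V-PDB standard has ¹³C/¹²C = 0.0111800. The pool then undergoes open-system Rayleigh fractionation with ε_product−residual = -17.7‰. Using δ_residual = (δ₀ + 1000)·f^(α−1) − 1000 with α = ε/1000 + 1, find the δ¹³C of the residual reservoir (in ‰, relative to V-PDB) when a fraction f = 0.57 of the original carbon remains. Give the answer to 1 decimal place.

δ₀ = (0.0109241/0.0111800 − 1)×1000 = (0.977111 − 1)×1000 = -22.889‰
α − 1 = ε/1000 = -0.0177
f^(α−1) = 0.57^(-0.0177) = 1.009999
δ_res = (-22.889 + 1000) × 1.009999 − 1000 = 986.881 − 1000 = -13.12‰

-13.1‰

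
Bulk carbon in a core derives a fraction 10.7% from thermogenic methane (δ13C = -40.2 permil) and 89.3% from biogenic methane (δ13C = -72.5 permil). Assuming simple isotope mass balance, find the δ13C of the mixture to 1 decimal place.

-69.0 permil

δ_mix = f_A·δ_A + f_B·δ_B
δ_mix = 0.107 × (-40.2) + 0.893 × (-72.5)
δ_mix = -4.30 + -64.74 = -69.04 permil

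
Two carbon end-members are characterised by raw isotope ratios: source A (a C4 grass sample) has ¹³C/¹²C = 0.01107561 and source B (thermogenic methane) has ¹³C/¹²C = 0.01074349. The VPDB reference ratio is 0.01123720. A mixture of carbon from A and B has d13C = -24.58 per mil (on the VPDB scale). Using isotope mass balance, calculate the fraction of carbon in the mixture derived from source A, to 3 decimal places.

δ_A = (0.01107561/0.01123720 − 1)×1000 = (0.985620 − 1)×1000 = -14.380 per mil
δ_B = (0.01074349/0.01123720 − 1)×1000 = (0.956065 − 1)×1000 = -43.935 per mil
f_A = (δ_mix − δ_B)/(δ_A − δ_B) = (-24.58 − (-43.935))/(-14.380 − (-43.935))
f_A = 19.355 / 29.555 = 0.6549

0.655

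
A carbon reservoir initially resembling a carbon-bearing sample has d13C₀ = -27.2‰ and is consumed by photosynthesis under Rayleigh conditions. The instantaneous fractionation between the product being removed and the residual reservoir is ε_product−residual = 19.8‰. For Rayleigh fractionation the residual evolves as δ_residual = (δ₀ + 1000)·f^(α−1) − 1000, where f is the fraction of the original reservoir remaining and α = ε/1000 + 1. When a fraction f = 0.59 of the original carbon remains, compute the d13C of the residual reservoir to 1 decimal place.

Rayleigh residual: δ_res = (δ₀ + 1000)·f^(α−1) − 1000
α = ε/1000 + 1 = 1.01980, so α − 1 = 0.01980
f^(α−1) = 0.59^(0.01980) = 0.989607
δ_res = (-27.2 + 1000) × 0.989607 − 1000 = 962.690 − 1000 = -37.31‰

-37.3‰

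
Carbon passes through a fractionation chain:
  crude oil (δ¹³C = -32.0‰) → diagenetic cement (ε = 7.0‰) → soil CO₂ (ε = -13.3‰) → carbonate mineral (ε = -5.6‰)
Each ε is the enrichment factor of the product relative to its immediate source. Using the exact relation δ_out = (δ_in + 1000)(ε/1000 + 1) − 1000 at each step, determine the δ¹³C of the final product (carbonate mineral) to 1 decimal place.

step 1: δ = (-32.00 + 1000)·(7.0/1000 + 1) − 1000 = -25.22‰
step 2: δ = (-25.22 + 1000)·(-13.3/1000 + 1) − 1000 = -38.19‰
step 3: δ = (-38.19 + 1000)·(-5.6/1000 + 1) − 1000 = -43.57‰

-43.6‰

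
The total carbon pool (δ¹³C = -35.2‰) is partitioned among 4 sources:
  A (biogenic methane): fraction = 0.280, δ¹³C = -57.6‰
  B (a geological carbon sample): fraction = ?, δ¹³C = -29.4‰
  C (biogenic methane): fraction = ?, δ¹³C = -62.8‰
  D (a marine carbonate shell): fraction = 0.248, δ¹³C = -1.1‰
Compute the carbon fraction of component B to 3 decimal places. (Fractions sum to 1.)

0.325

Let f_B and f_C be the unknown fractions; fractions sum to 1 so f_B + f_C = 0.472.
Mass balance: Σ fᵢ·δᵢ = δ_bulk ⇒ f_B·(-29.4) + f_C·(-62.8) = -35.2 − (-16.401) = -18.799
Substitute f_C = 0.472 − f_B:
f_B·(-29.4 − -62.8) = -18.799 − 0.472×(-62.8) = 10.842
f_B = 10.842 / 33.4 = 0.3246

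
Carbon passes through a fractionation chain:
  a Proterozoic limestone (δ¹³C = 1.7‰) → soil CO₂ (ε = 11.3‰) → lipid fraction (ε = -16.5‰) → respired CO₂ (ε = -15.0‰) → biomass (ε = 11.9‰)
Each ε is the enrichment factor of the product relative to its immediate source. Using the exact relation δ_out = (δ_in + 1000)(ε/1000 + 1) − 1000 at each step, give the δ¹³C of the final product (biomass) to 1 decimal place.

-7.0‰

step 1: δ = (1.70 + 1000)·(11.3/1000 + 1) − 1000 = 13.02‰
step 2: δ = (13.02 + 1000)·(-16.5/1000 + 1) − 1000 = -3.70‰
step 3: δ = (-3.70 + 1000)·(-15.0/1000 + 1) − 1000 = -18.64‰
step 4: δ = (-18.64 + 1000)·(11.9/1000 + 1) − 1000 = -6.96‰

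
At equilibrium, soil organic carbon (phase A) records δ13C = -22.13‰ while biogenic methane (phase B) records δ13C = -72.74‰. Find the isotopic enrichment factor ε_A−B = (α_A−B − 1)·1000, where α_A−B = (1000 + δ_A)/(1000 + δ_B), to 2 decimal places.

54.58‰

α_A−B = (1000 + -22.13) / (1000 + -72.74) = 977.87 / 927.26 = 1.054580
ε_A−B = (1.054580 − 1) × 1000 = 54.580‰
(The approximation ε ≈ δ_A − δ_B would give 50.61‰.)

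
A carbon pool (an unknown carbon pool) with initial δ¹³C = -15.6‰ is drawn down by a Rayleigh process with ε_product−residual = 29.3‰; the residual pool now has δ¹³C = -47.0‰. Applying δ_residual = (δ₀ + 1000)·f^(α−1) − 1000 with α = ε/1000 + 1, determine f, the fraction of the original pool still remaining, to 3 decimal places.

0.331

α − 1 = ε/1000 = 0.0293
(δ_res + 1000)/(δ₀ + 1000) = (-47.0 + 1000)/(-15.6 + 1000) = 953.0/984.4 = 0.968102
f = 0.968102^(1/0.0293) = exp(ln(0.968102)/0.0293) = exp(-0.03242/0.0293)
f = exp(-1.1064) = 0.3307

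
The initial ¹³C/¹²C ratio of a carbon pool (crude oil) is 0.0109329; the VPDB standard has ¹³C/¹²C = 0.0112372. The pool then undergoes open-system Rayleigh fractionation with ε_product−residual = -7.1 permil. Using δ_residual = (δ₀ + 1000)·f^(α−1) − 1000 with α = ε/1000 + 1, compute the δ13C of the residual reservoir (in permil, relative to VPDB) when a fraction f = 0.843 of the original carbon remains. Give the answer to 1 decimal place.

-25.9 permil

δ₀ = (0.0109329/0.0112372 − 1)×1000 = (0.972920 − 1)×1000 = -27.080 permil
α − 1 = ε/1000 = -0.0071
f^(α−1) = 0.843^(-0.0071) = 1.001213
δ_res = (-27.080 + 1000) × 1.001213 − 1000 = 974.101 − 1000 = -25.90 permil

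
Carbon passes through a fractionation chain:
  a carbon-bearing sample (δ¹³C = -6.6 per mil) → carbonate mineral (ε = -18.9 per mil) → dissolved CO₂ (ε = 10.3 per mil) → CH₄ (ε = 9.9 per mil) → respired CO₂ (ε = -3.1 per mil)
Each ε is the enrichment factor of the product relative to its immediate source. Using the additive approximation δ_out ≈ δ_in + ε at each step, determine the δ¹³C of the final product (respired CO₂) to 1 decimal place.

-8.4 per mil

step 1: δ ≈ -6.6 + (-18.9) = -25.5 per mil
step 2: δ ≈ -25.5 + (10.3) = -15.2 per mil
step 3: δ ≈ -15.2 + (9.9) = -5.3 per mil
step 4: δ ≈ -5.3 + (-3.1) = -8.4 per mil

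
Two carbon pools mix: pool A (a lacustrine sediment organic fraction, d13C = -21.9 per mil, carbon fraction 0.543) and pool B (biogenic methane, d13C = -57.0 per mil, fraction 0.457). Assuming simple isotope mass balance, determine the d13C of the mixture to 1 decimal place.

δ_mix = f_A·δ_A + f_B·δ_B
δ_mix = 0.543 × (-21.9) + 0.457 × (-57.0)
δ_mix = -11.89 + -26.05 = -37.94 per mil

-37.9 per mil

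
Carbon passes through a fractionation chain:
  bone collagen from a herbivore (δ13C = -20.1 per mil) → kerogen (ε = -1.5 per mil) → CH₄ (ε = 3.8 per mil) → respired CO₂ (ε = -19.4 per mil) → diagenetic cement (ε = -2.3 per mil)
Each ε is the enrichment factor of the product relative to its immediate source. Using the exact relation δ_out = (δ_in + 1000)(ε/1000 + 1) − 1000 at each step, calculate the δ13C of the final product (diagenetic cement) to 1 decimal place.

-39.1 per mil

step 1: δ = (-20.10 + 1000)·(-1.5/1000 + 1) − 1000 = -21.57 per mil
step 2: δ = (-21.57 + 1000)·(3.8/1000 + 1) − 1000 = -17.85 per mil
step 3: δ = (-17.85 + 1000)·(-19.4/1000 + 1) − 1000 = -36.91 per mil
step 4: δ = (-36.91 + 1000)·(-2.3/1000 + 1) − 1000 = -39.12 per mil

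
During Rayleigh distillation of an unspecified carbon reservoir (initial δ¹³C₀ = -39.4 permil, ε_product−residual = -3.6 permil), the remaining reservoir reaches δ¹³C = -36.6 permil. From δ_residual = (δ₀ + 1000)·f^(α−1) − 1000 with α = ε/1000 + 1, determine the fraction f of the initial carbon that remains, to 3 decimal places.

0.446

α − 1 = ε/1000 = -0.0036
(δ_res + 1000)/(δ₀ + 1000) = (-36.6 + 1000)/(-39.4 + 1000) = 963.4/960.6 = 1.002915
f = 1.002915^(1/-0.0036) = exp(ln(1.002915)/-0.0036) = exp(0.00291/-0.0036)
f = exp(-0.8085) = 0.4455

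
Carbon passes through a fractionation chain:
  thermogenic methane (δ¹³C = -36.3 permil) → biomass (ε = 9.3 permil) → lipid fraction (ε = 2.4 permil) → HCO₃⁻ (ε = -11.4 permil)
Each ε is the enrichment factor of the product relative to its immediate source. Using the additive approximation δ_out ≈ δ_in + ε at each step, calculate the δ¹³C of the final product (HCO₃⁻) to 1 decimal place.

-36.0 permil

step 1: δ ≈ -36.3 + (9.3) = -27.0 permil
step 2: δ ≈ -27.0 + (2.4) = -24.6 permil
step 3: δ ≈ -24.6 + (-11.4) = -36.0 permil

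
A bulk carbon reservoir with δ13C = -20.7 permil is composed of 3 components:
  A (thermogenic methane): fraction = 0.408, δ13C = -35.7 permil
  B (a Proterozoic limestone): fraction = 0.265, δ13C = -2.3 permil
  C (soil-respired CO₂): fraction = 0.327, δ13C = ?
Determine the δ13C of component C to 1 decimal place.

-16.9 permil

Isotope mass balance: δ_bulk = Σ fᵢ·δᵢ.
-20.7 = 0.408×(-35.7) + 0.265×(-2.3) + 0.327×δ_C
0.327·δ_C = -20.7 − (-15.175) = -5.525
δ_C = -5.525 / 0.327 = -16.90 permil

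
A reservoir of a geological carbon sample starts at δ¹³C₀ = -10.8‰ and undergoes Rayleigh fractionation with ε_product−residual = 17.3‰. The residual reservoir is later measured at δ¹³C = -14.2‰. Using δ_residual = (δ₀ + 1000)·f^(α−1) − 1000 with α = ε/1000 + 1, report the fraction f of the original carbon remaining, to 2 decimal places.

α − 1 = ε/1000 = 0.0173
(δ_res + 1000)/(δ₀ + 1000) = (-14.2 + 1000)/(-10.8 + 1000) = 985.8/989.2 = 0.996563
f = 0.996563^(1/0.0173) = exp(ln(0.996563)/0.0173) = exp(-0.00344/0.0173)
f = exp(-0.1990) = 0.8195

0.82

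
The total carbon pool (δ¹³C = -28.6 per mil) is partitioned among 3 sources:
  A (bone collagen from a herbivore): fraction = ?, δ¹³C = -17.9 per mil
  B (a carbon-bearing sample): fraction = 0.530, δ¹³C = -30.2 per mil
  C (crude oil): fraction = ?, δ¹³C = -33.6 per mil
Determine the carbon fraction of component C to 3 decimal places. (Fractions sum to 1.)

Let f_C and f_A be the unknown fractions; fractions sum to 1 so f_C + f_A = 0.470.
Mass balance: Σ fᵢ·δᵢ = δ_bulk ⇒ f_C·(-33.6) + f_A·(-17.9) = -28.6 − (-16.006) = -12.594
Substitute f_A = 0.470 − f_C:
f_C·(-33.6 − -17.9) = -12.594 − 0.470×(-17.9) = -4.181
f_C = -4.181 / -15.7 = 0.2663

0.266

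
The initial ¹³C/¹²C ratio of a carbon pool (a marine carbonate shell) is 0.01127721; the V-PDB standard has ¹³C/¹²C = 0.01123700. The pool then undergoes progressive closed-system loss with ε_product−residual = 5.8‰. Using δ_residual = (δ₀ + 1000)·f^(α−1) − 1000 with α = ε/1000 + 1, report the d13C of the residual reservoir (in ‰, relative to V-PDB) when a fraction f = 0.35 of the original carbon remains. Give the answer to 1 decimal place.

-2.5‰

δ₀ = (0.01127721/0.01123700 − 1)×1000 = (1.003578 − 1)×1000 = 3.578‰
α − 1 = ε/1000 = 0.0058
f^(α−1) = 0.35^(0.0058) = 0.993930
δ_res = (3.578 + 1000) × 0.993930 − 1000 = 997.486 − 1000 = -2.51‰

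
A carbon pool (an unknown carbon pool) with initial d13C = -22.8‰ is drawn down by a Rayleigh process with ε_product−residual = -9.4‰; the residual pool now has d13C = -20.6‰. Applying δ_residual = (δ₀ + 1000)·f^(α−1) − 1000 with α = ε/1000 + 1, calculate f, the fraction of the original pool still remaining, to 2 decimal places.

α − 1 = ε/1000 = -0.0094
(δ_res + 1000)/(δ₀ + 1000) = (-20.6 + 1000)/(-22.8 + 1000) = 979.4/977.2 = 1.002251
f = 1.002251^(1/-0.0094) = exp(ln(1.002251)/-0.0094) = exp(0.00225/-0.0094)
f = exp(-0.2392) = 0.7872

0.79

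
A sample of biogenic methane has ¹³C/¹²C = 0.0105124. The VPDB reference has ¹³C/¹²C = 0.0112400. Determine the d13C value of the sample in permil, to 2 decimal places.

d13C = (R_sample / R_standard − 1) × 1000
R_sample / R_standard = 0.0105124 / 0.0112400 = 0.935267
d13C = (0.935267 − 1) × 1000 = -64.733 permil

-64.73 permil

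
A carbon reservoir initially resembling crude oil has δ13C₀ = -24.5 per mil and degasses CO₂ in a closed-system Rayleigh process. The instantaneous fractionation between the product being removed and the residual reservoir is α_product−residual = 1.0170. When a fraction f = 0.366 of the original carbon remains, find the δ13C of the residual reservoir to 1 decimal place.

Rayleigh residual: δ_res = (δ₀ + 1000)·f^(α−1) − 1000
α − 1 = 0.01700
f^(α−1) = 0.366^(0.01700) = 0.983058
δ_res = (-24.5 + 1000) × 0.983058 − 1000 = 958.973 − 1000 = -41.03 per mil

-41.0 per mil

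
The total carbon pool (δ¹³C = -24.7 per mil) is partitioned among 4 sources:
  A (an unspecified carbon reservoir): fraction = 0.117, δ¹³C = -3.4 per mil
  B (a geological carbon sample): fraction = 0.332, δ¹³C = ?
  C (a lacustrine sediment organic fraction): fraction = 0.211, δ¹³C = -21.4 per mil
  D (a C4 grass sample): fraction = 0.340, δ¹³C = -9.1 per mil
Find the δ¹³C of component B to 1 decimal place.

-50.3 per mil

Isotope mass balance: δ_bulk = Σ fᵢ·δᵢ.
-24.7 = 0.117×(-3.4) + 0.332×δ_B + 0.211×(-21.4) + 0.340×(-9.1)
0.332·δ_B = -24.7 − (-8.007) = -16.693
δ_B = -16.693 / 0.332 = -50.28 per mil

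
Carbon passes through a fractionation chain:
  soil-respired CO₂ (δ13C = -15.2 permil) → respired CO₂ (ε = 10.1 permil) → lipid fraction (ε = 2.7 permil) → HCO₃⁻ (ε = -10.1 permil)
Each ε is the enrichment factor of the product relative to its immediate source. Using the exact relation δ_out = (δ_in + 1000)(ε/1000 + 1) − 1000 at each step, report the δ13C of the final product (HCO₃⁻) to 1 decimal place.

-12.6 permil

step 1: δ = (-15.20 + 1000)·(10.1/1000 + 1) − 1000 = -5.25 permil
step 2: δ = (-5.25 + 1000)·(2.7/1000 + 1) − 1000 = -2.57 permil
step 3: δ = (-2.57 + 1000)·(-10.1/1000 + 1) − 1000 = -12.64 permil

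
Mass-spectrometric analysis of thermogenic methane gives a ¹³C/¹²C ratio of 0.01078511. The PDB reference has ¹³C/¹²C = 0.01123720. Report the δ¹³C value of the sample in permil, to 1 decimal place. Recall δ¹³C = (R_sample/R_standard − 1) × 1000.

δ¹³C = (R_sample / R_standard − 1) × 1000
R_sample / R_standard = 0.01078511 / 0.01123720 = 0.959768
δ¹³C = (0.959768 − 1) × 1000 = -40.23 permil

-40.2 permil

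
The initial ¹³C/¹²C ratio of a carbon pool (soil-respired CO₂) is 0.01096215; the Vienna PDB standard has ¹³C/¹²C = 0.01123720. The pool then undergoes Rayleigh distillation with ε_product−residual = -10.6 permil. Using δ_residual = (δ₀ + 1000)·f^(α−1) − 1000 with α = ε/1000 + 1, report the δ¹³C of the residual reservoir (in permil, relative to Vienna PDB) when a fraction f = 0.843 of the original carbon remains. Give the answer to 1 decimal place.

-22.7 permil

δ₀ = (0.01096215/0.01123720 − 1)×1000 = (0.975523 − 1)×1000 = -24.477 permil
α − 1 = ε/1000 = -0.0106
f^(α−1) = 0.843^(-0.0106) = 1.001812
δ_res = (-24.477 + 1000) × 1.001812 − 1000 = 977.291 − 1000 = -22.71 permil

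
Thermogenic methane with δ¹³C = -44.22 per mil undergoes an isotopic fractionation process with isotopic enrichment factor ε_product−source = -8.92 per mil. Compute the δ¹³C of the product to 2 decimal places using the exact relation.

-52.75 per mil

Exactly, δ_product = (δ_source + 1000)·(ε/1000 + 1) − 1000.
δ_product = (-44.22 + 1000) × (-8.92/1000 + 1) − 1000
δ_product = -52.746 per mil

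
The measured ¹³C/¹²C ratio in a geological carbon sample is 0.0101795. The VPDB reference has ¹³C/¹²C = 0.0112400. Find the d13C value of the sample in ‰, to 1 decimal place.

d13C = (R_sample / R_standard − 1) × 1000
R_sample / R_standard = 0.0101795 / 0.0112400 = 0.905649
d13C = (0.905649 − 1) × 1000 = -94.35‰

-94.4‰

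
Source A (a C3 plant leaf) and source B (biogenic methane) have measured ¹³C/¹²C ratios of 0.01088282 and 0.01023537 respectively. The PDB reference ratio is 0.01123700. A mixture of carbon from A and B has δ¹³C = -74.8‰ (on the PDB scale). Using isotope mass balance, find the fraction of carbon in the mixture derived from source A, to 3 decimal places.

δ_A = (0.01088282/0.01123700 − 1)×1000 = (0.968481 − 1)×1000 = -31.519‰
δ_B = (0.01023537/0.01123700 − 1)×1000 = (0.910863 − 1)×1000 = -89.137‰
f_A = (δ_mix − δ_B)/(δ_A − δ_B) = (-74.8 − (-89.137))/(-31.519 − (-89.137))
f_A = 14.337 / 57.618 = 0.2488

0.249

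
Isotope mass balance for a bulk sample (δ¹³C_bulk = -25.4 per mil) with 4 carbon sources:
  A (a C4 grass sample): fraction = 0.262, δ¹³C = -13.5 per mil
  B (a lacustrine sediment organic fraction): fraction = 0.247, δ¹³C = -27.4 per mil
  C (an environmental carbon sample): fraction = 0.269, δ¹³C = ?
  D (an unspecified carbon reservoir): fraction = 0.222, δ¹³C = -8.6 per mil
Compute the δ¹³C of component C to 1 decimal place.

-49.0 per mil

Isotope mass balance: δ_bulk = Σ fᵢ·δᵢ.
-25.4 = 0.262×(-13.5) + 0.247×(-27.4) + 0.269×δ_C + 0.222×(-8.6)
0.269·δ_C = -25.4 − (-12.214) = -13.186
δ_C = -13.186 / 0.269 = -49.02 per mil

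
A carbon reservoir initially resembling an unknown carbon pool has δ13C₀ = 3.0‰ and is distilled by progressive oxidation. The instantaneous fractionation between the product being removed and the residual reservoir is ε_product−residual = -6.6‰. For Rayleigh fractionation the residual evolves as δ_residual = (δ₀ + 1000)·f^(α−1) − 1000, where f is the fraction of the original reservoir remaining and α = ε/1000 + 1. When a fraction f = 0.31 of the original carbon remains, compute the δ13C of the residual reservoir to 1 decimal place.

10.8‰

Rayleigh residual: δ_res = (δ₀ + 1000)·f^(α−1) − 1000
α = ε/1000 + 1 = 0.99340, so α − 1 = -0.00660
f^(α−1) = 0.31^(-0.00660) = 1.007760
δ_res = (3.0 + 1000) × 1.007760 − 1000 = 1010.783 − 1000 = 10.78‰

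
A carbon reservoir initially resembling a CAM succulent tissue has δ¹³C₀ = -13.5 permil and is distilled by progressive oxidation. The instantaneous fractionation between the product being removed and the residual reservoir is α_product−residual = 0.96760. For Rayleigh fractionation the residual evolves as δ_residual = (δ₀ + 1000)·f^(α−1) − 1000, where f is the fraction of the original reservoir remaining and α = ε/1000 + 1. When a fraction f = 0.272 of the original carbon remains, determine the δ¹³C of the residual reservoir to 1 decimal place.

29.0 permil

Rayleigh residual: δ_res = (δ₀ + 1000)·f^(α−1) − 1000
α − 1 = -0.03240
f^(α−1) = 0.272^(-0.03240) = 1.043086
δ_res = (-13.5 + 1000) × 1.043086 − 1000 = 1029.004 − 1000 = 29.00 permil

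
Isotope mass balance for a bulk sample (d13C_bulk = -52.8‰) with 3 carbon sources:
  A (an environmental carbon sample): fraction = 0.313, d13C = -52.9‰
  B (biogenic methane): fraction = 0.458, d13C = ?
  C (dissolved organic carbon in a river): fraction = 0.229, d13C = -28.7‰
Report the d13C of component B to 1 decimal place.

-64.8‰

Isotope mass balance: δ_bulk = Σ fᵢ·δᵢ.
-52.8 = 0.313×(-52.9) + 0.458×δ_B + 0.229×(-28.7)
0.458·δ_B = -52.8 − (-23.130) = -29.670
δ_B = -29.670 / 0.458 = -64.78‰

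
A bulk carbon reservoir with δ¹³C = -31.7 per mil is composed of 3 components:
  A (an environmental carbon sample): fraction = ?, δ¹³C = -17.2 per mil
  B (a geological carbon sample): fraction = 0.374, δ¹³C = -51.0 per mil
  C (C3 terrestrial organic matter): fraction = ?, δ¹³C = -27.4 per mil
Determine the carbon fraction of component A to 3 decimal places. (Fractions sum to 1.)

0.444

Let f_A and f_C be the unknown fractions; fractions sum to 1 so f_A + f_C = 0.626.
Mass balance: Σ fᵢ·δᵢ = δ_bulk ⇒ f_A·(-17.2) + f_C·(-27.4) = -31.7 − (-19.074) = -12.626
Substitute f_C = 0.626 − f_A:
f_A·(-17.2 − -27.4) = -12.626 − 0.626×(-27.4) = 4.526
f_A = 4.526 / 10.2 = 0.4438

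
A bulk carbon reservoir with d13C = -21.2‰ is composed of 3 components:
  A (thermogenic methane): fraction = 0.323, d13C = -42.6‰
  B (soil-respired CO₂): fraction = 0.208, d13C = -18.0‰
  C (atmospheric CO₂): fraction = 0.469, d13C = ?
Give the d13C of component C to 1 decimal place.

-7.9‰

Isotope mass balance: δ_bulk = Σ fᵢ·δᵢ.
-21.2 = 0.323×(-42.6) + 0.208×(-18.0) + 0.469×δ_C
0.469·δ_C = -21.2 − (-17.504) = -3.696
δ_C = -3.696 / 0.469 = -7.88‰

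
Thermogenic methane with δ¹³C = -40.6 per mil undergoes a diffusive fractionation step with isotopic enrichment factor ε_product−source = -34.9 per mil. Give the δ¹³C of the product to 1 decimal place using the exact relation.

-74.1 per mil

To first order, δ_product ≈ δ_source + ε = -75.5 per mil.
Exactly, δ_product = (δ_source + 1000)·(ε/1000 + 1) − 1000.
δ_product = (-40.6 + 1000) × (-34.9/1000 + 1) − 1000
δ_product = -74.08 per mil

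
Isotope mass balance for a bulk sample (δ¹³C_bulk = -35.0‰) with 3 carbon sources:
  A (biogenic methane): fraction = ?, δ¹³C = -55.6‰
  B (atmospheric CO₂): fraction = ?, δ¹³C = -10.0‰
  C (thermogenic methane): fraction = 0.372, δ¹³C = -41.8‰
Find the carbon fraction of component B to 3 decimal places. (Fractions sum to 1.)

Let f_B and f_A be the unknown fractions; fractions sum to 1 so f_B + f_A = 0.628.
Mass balance: Σ fᵢ·δᵢ = δ_bulk ⇒ f_B·(-10.0) + f_A·(-55.6) = -35.0 − (-15.550) = -19.450
Substitute f_A = 0.628 − f_B:
f_B·(-10.0 − -55.6) = -19.450 − 0.628×(-55.6) = 15.466
f_B = 15.466 / 45.6 = 0.3392

0.339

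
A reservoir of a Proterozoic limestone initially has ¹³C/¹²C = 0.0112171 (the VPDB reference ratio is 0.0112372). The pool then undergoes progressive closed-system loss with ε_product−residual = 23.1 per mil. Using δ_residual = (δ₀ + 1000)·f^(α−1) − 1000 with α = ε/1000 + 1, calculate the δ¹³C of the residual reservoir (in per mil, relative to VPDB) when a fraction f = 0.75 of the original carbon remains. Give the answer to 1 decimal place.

-8.4 per mil

δ₀ = (0.0112171/0.0112372 − 1)×1000 = (0.998211 − 1)×1000 = -1.789 per mil
α − 1 = ε/1000 = 0.0231
f^(α−1) = 0.75^(0.0231) = 0.993377
δ_res = (-1.789 + 1000) × 0.993377 − 1000 = 991.600 − 1000 = -8.40 per mil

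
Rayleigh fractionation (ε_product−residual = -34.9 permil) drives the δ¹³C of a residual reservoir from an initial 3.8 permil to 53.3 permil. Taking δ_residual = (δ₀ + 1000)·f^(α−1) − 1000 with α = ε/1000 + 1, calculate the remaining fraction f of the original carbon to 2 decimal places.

α − 1 = ε/1000 = -0.0349
(δ_res + 1000)/(δ₀ + 1000) = (53.3 + 1000)/(3.8 + 1000) = 1053.3/1003.8 = 1.049313
f = 1.049313^(1/-0.0349) = exp(ln(1.049313)/-0.0349) = exp(0.04814/-0.0349)
f = exp(-1.3792) = 0.2518

0.25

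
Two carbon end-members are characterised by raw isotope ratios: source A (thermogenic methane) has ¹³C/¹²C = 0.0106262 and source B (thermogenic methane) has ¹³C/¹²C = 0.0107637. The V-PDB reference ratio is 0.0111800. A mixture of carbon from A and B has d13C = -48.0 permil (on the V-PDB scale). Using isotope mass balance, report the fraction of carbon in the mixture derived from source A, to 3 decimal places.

0.875

δ_A = (0.0106262/0.0111800 − 1)×1000 = (0.950465 − 1)×1000 = -49.535 permil
δ_B = (0.0107637/0.0111800 − 1)×1000 = (0.962764 − 1)×1000 = -37.236 permil
f_A = (δ_mix − δ_B)/(δ_A − δ_B) = (-48.0 − (-37.236))/(-49.535 − (-37.236))
f_A = -10.764 / -12.299 = 0.8752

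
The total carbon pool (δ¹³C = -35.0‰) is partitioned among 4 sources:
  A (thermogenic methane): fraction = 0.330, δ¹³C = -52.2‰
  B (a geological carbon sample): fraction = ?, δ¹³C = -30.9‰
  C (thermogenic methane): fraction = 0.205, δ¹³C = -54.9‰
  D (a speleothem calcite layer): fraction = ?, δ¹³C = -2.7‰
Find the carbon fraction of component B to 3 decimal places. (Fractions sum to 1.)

Let f_B and f_D be the unknown fractions; fractions sum to 1 so f_B + f_D = 0.465.
Mass balance: Σ fᵢ·δᵢ = δ_bulk ⇒ f_B·(-30.9) + f_D·(-2.7) = -35.0 − (-28.480) = -6.520
Substitute f_D = 0.465 − f_B:
f_B·(-30.9 − -2.7) = -6.520 − 0.465×(-2.7) = -5.264
f_B = -5.264 / -28.2 = 0.1867

0.187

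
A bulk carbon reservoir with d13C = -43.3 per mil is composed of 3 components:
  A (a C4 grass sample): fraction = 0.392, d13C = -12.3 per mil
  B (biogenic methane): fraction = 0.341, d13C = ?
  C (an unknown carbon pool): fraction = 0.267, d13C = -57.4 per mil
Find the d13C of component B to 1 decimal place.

Isotope mass balance: δ_bulk = Σ fᵢ·δᵢ.
-43.3 = 0.392×(-12.3) + 0.341×δ_B + 0.267×(-57.4)
0.341·δ_B = -43.3 − (-20.147) = -23.153
δ_B = -23.153 / 0.341 = -67.90 per mil

-67.9 per mil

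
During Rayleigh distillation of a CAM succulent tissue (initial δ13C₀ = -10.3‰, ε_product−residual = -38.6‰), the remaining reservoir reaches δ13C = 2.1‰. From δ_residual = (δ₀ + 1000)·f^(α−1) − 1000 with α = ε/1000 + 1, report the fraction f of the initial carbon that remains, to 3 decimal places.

0.724

α − 1 = ε/1000 = -0.0386
(δ_res + 1000)/(δ₀ + 1000) = (2.1 + 1000)/(-10.3 + 1000) = 1002.1/989.7 = 1.012529
f = 1.012529^(1/-0.0386) = exp(ln(1.012529)/-0.0386) = exp(0.01245/-0.0386)
f = exp(-0.3226) = 0.7243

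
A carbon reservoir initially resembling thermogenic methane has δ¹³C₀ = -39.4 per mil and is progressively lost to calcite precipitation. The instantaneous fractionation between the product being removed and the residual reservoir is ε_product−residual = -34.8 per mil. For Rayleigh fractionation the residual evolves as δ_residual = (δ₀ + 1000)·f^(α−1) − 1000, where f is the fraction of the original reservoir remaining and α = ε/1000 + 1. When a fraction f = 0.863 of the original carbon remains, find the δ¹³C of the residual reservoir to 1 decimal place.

-34.5 per mil

Rayleigh residual: δ_res = (δ₀ + 1000)·f^(α−1) − 1000
α = ε/1000 + 1 = 0.96520, so α − 1 = -0.03480
f^(α−1) = 0.863^(-0.03480) = 1.005141
δ_res = (-39.4 + 1000) × 1.005141 − 1000 = 965.538 − 1000 = -34.46 per mil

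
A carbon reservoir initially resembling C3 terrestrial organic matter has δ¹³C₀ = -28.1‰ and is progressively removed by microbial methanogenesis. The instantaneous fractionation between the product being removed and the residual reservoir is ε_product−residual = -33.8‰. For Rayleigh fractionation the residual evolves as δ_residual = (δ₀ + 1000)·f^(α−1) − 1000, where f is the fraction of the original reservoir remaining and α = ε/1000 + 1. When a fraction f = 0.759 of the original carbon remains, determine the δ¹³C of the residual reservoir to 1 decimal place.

-19.0‰

Rayleigh residual: δ_res = (δ₀ + 1000)·f^(α−1) − 1000
α = ε/1000 + 1 = 0.96620, so α − 1 = -0.03380
f^(α−1) = 0.759^(-0.03380) = 1.009364
δ_res = (-28.1 + 1000) × 1.009364 − 1000 = 981.001 − 1000 = -19.00‰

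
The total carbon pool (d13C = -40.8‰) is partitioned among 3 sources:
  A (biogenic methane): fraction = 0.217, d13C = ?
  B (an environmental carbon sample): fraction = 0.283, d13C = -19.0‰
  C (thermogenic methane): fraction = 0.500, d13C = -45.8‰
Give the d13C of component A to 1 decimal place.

Isotope mass balance: δ_bulk = Σ fᵢ·δᵢ.
-40.8 = 0.217×δ_A + 0.283×(-19.0) + 0.500×(-45.8)
0.217·δ_A = -40.8 − (-28.277) = -12.523
δ_A = -12.523 / 0.217 = -57.71‰

-57.7‰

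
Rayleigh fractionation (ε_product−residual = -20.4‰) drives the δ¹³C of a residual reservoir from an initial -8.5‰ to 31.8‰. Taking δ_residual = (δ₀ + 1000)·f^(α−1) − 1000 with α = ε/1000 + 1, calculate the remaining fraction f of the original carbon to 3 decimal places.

α − 1 = ε/1000 = -0.0204
(δ_res + 1000)/(δ₀ + 1000) = (31.8 + 1000)/(-8.5 + 1000) = 1031.8/991.5 = 1.040645
f = 1.040645^(1/-0.0204) = exp(ln(1.040645)/-0.0204) = exp(0.03984/-0.0204)
f = exp(-1.9530) = 0.1418

0.142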